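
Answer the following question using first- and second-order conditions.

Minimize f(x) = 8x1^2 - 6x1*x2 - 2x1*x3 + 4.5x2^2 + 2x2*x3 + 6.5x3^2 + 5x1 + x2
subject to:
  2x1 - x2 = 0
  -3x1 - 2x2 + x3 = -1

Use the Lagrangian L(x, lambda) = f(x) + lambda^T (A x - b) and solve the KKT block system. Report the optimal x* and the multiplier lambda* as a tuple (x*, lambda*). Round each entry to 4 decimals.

Form the Lagrangian:
  L(x, lambda) = (1/2) x^T Q x + c^T x + lambda^T (A x - b)
Stationarity (grad_x L = 0): Q x + c + A^T lambda = 0.
Primal feasibility: A x = b.

This gives the KKT block system:
  [ Q   A^T ] [ x     ]   [-c ]
  [ A    0  ] [ lambda ] = [ b ]

Solving the linear system:
  x*      = (0.1241, 0.2482, -0.1313)
  lambda* = (-0.6912, 1.4589)
  f(x*)   = 1.1638

x* = (0.1241, 0.2482, -0.1313), lambda* = (-0.6912, 1.4589)


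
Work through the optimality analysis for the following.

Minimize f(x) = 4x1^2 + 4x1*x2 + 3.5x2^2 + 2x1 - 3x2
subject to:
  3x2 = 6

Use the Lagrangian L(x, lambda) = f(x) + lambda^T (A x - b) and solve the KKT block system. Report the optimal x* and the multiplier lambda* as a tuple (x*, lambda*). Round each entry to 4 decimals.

Form the Lagrangian:
  L(x, lambda) = (1/2) x^T Q x + c^T x + lambda^T (A x - b)
Stationarity (grad_x L = 0): Q x + c + A^T lambda = 0.
Primal feasibility: A x = b.

This gives the KKT block system:
  [ Q   A^T ] [ x     ]   [-c ]
  [ A    0  ] [ lambda ] = [ b ]

Solving the linear system:
  x*      = (-1.25, 2)
  lambda* = (-2)
  f(x*)   = 1.75

x* = (-1.25, 2), lambda* = (-2)


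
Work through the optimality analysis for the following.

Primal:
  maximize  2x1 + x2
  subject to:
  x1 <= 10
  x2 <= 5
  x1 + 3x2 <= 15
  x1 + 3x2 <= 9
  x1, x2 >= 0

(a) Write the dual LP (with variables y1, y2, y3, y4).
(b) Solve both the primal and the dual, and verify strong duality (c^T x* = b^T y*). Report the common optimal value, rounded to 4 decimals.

The standard primal-dual pair for 'max c^T x s.t. A x <= b, x >= 0' is:
  Dual:  min b^T y  s.t.  A^T y >= c,  y >= 0.

So the dual LP is:
  minimize  10y1 + 5y2 + 15y3 + 9y4
  subject to:
    y1 + y3 + y4 >= 2
    y2 + 3y3 + 3y4 >= 1
    y1, y2, y3, y4 >= 0

Solving the primal: x* = (9, 0).
  primal value c^T x* = 18.
Solving the dual: y* = (0, 0, 0, 2).
  dual value b^T y* = 18.
Strong duality: c^T x* = b^T y*. Confirmed.

18


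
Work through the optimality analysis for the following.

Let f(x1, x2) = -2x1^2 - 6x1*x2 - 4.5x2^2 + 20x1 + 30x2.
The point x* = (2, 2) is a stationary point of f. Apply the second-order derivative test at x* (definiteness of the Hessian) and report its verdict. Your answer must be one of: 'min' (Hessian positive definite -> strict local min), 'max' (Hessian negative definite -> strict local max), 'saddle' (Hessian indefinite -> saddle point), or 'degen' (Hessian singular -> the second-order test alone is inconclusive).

Compute the Hessian H = grad^2 f:
  H = [[-4, -6], [-6, -9]]
Verify stationarity: grad f(x*) = H x* + g = (0, 0).
Eigenvalues of H: -13, 0.
H has a zero eigenvalue (singular; negative semidefinite but not definite), so H is neither positive definite, negative definite, nor indefinite. The second-order test alone is inconclusive -> degen.
(Indeed, f is constant along the null direction of H through x*, so x* is not a strict local extremum.)

degen


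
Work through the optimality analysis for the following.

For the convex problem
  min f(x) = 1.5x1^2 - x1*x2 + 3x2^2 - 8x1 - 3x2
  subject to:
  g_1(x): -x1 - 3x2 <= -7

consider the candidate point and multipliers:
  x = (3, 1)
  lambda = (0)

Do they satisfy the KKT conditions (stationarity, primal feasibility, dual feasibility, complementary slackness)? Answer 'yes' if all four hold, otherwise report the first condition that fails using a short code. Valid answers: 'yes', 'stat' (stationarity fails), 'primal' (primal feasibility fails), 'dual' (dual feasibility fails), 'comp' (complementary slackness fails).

Gradient of f: grad f(x) = Q x + c = (0, 0)
Constraint values g_i(x) = a_i^T x - b_i:
  g_1((3, 1)) = 1
Stationarity residual: grad f(x) + sum_i lambda_i a_i = (0, 0)
  -> stationarity OK
Primal feasibility (all g_i <= 0): FAILS
Dual feasibility (all lambda_i >= 0): OK
Complementary slackness (lambda_i * g_i(x) = 0 for all i): OK

Verdict: the first failing condition is primal_feasibility -> primal.

primal


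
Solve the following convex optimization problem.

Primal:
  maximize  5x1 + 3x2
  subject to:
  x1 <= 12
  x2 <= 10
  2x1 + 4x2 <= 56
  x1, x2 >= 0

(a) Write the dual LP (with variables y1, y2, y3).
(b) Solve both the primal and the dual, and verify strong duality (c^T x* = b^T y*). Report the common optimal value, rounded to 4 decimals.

The standard primal-dual pair for 'max c^T x s.t. A x <= b, x >= 0' is:
  Dual:  min b^T y  s.t.  A^T y >= c,  y >= 0.

So the dual LP is:
  minimize  12y1 + 10y2 + 56y3
  subject to:
    y1 + 2y3 >= 5
    y2 + 4y3 >= 3
    y1, y2, y3 >= 0

Solving the primal: x* = (12, 8).
  primal value c^T x* = 84.
Solving the dual: y* = (3.5, 0, 0.75).
  dual value b^T y* = 84.
Strong duality: c^T x* = b^T y*. Confirmed.

84


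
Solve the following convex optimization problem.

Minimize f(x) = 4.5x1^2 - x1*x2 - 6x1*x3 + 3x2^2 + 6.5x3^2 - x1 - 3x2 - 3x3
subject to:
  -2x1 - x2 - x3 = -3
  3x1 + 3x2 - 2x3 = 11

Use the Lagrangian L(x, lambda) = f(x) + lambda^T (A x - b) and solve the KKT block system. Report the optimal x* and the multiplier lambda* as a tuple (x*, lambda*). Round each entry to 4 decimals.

Form the Lagrangian:
  L(x, lambda) = (1/2) x^T Q x + c^T x + lambda^T (A x - b)
Stationarity (grad_x L = 0): Q x + c + A^T lambda = 0.
Primal feasibility: A x = b.

This gives the KKT block system:
  [ Q   A^T ] [ x     ]   [-c ]
  [ A    0  ] [ lambda ] = [ b ]

Solving the linear system:
  x*      = (0.605, 2.553, -0.763)
  lambda* = (-5.2438, -5.6524)
  f(x*)   = 20.2348

x* = (0.605, 2.553, -0.763), lambda* = (-5.2438, -5.6524)


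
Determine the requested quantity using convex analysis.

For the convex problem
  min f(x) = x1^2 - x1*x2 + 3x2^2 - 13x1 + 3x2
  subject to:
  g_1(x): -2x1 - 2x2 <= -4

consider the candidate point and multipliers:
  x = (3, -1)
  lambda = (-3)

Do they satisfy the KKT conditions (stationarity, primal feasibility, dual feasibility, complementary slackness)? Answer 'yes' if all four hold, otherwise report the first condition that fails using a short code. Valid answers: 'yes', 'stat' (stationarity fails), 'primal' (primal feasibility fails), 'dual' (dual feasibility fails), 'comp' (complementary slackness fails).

Gradient of f: grad f(x) = Q x + c = (-6, -6)
Constraint values g_i(x) = a_i^T x - b_i:
  g_1((3, -1)) = 0
Stationarity residual: grad f(x) + sum_i lambda_i a_i = (0, 0)
  -> stationarity OK
Primal feasibility (all g_i <= 0): OK
Dual feasibility (all lambda_i >= 0): FAILS
Complementary slackness (lambda_i * g_i(x) = 0 for all i): OK

Verdict: the first failing condition is dual_feasibility -> dual.

dual


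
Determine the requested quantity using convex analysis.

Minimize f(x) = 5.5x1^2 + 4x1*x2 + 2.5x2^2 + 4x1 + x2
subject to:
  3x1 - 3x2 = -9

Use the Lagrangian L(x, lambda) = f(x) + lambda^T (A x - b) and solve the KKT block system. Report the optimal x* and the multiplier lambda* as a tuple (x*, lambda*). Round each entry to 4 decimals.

Form the Lagrangian:
  L(x, lambda) = (1/2) x^T Q x + c^T x + lambda^T (A x - b)
Stationarity (grad_x L = 0): Q x + c + A^T lambda = 0.
Primal feasibility: A x = b.

This gives the KKT block system:
  [ Q   A^T ] [ x     ]   [-c ]
  [ A    0  ] [ lambda ] = [ b ]

Solving the linear system:
  x*      = (-1.3333, 1.6667)
  lambda* = (1.3333)
  f(x*)   = 4.1667

x* = (-1.3333, 1.6667), lambda* = (1.3333)


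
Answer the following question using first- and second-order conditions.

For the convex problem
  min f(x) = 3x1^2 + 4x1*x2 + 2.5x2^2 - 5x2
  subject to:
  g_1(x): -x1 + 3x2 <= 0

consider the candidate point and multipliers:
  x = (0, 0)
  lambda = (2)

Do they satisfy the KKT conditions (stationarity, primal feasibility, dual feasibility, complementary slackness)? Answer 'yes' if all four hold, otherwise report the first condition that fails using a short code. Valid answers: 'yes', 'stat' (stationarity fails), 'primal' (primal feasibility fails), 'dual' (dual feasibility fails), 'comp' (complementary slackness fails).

Gradient of f: grad f(x) = Q x + c = (0, -5)
Constraint values g_i(x) = a_i^T x - b_i:
  g_1((0, 0)) = 0
Stationarity residual: grad f(x) + sum_i lambda_i a_i = (-2, 1)
  -> stationarity FAILS
Primal feasibility (all g_i <= 0): OK
Dual feasibility (all lambda_i >= 0): OK
Complementary slackness (lambda_i * g_i(x) = 0 for all i): OK

Verdict: the first failing condition is stationarity -> stat.

stat


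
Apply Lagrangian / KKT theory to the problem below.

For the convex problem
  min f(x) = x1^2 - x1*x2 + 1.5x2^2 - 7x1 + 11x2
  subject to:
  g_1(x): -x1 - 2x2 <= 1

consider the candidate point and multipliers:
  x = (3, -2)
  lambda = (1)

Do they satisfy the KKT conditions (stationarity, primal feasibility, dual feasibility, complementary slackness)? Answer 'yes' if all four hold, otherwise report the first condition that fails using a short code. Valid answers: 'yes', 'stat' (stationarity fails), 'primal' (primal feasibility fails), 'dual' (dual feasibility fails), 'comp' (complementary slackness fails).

Gradient of f: grad f(x) = Q x + c = (1, 2)
Constraint values g_i(x) = a_i^T x - b_i:
  g_1((3, -2)) = 0
Stationarity residual: grad f(x) + sum_i lambda_i a_i = (0, 0)
  -> stationarity OK
Primal feasibility (all g_i <= 0): OK
Dual feasibility (all lambda_i >= 0): OK
Complementary slackness (lambda_i * g_i(x) = 0 for all i): OK

Verdict: yes, KKT holds.

yes


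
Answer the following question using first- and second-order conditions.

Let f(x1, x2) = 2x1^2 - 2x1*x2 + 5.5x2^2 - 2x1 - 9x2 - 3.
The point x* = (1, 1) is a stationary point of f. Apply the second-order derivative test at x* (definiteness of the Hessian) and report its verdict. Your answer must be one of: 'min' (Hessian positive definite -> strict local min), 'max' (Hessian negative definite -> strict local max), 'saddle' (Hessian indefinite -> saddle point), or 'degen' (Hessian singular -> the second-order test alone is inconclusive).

Compute the Hessian H = grad^2 f:
  H = [[4, -2], [-2, 11]]
Verify stationarity: grad f(x*) = H x* + g = (0, 0).
Eigenvalues of H: 3.4689, 11.5311.
Both eigenvalues > 0, so H is positive definite -> x* is a strict local min.

min


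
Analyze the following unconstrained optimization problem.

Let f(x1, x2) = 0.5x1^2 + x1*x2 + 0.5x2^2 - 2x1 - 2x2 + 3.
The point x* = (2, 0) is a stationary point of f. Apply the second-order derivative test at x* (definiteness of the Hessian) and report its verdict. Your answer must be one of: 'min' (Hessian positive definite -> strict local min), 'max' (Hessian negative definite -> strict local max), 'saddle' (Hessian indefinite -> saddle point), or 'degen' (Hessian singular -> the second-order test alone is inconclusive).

Compute the Hessian H = grad^2 f:
  H = [[1, 1], [1, 1]]
Verify stationarity: grad f(x*) = H x* + g = (0, 0).
Eigenvalues of H: 0, 2.
H has a zero eigenvalue (singular; positive semidefinite but not definite), so H is neither positive definite, negative definite, nor indefinite. The second-order test alone is inconclusive -> degen.
(Indeed, f is constant along the null direction of H through x*, so x* is not a strict local extremum.)

degen


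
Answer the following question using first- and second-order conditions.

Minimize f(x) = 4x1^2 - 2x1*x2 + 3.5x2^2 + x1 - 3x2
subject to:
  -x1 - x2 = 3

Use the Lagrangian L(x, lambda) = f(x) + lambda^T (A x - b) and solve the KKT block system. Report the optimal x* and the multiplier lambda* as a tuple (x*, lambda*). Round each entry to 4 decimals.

Form the Lagrangian:
  L(x, lambda) = (1/2) x^T Q x + c^T x + lambda^T (A x - b)
Stationarity (grad_x L = 0): Q x + c + A^T lambda = 0.
Primal feasibility: A x = b.

This gives the KKT block system:
  [ Q   A^T ] [ x     ]   [-c ]
  [ A    0  ] [ lambda ] = [ b ]

Solving the linear system:
  x*      = (-1.6316, -1.3684)
  lambda* = (-9.3158)
  f(x*)   = 15.2105

x* = (-1.6316, -1.3684), lambda* = (-9.3158)


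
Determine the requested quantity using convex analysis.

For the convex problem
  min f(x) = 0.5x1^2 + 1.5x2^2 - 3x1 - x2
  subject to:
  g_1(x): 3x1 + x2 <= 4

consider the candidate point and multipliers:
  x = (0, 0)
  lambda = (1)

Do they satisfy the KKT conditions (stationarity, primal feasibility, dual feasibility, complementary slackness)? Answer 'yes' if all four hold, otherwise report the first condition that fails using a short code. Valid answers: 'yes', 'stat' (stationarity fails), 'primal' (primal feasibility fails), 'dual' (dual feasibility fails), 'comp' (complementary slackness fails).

Gradient of f: grad f(x) = Q x + c = (-3, -1)
Constraint values g_i(x) = a_i^T x - b_i:
  g_1((0, 0)) = -4
Stationarity residual: grad f(x) + sum_i lambda_i a_i = (0, 0)
  -> stationarity OK
Primal feasibility (all g_i <= 0): OK
Dual feasibility (all lambda_i >= 0): OK
Complementary slackness (lambda_i * g_i(x) = 0 for all i): FAILS

Verdict: the first failing condition is complementary_slackness -> comp.

comp


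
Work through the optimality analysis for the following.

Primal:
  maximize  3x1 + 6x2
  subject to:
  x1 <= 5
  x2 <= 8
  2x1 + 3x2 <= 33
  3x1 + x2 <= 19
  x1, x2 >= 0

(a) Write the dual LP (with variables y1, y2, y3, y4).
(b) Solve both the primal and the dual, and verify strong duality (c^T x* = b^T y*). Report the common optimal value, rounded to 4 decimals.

The standard primal-dual pair for 'max c^T x s.t. A x <= b, x >= 0' is:
  Dual:  min b^T y  s.t.  A^T y >= c,  y >= 0.

So the dual LP is:
  minimize  5y1 + 8y2 + 33y3 + 19y4
  subject to:
    y1 + 2y3 + 3y4 >= 3
    y2 + 3y3 + y4 >= 6
    y1, y2, y3, y4 >= 0

Solving the primal: x* = (3.6667, 8).
  primal value c^T x* = 59.
Solving the dual: y* = (0, 5, 0, 1).
  dual value b^T y* = 59.
Strong duality: c^T x* = b^T y*. Confirmed.

59


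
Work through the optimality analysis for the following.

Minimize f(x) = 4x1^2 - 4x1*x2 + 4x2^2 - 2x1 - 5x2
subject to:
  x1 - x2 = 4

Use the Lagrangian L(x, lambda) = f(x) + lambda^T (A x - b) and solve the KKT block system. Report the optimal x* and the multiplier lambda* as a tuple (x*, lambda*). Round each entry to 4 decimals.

Form the Lagrangian:
  L(x, lambda) = (1/2) x^T Q x + c^T x + lambda^T (A x - b)
Stationarity (grad_x L = 0): Q x + c + A^T lambda = 0.
Primal feasibility: A x = b.

This gives the KKT block system:
  [ Q   A^T ] [ x     ]   [-c ]
  [ A    0  ] [ lambda ] = [ b ]

Solving the linear system:
  x*      = (2.875, -1.125)
  lambda* = (-25.5)
  f(x*)   = 50.9375

x* = (2.875, -1.125), lambda* = (-25.5)


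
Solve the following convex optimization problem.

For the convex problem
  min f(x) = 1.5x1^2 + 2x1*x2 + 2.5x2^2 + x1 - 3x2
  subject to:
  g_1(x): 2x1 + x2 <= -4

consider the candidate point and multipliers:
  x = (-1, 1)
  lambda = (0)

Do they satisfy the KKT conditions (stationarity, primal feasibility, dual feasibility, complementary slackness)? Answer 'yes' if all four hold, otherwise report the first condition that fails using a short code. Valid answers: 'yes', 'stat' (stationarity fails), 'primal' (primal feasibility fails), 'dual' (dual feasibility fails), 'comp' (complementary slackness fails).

Gradient of f: grad f(x) = Q x + c = (0, 0)
Constraint values g_i(x) = a_i^T x - b_i:
  g_1((-1, 1)) = 3
Stationarity residual: grad f(x) + sum_i lambda_i a_i = (0, 0)
  -> stationarity OK
Primal feasibility (all g_i <= 0): FAILS
Dual feasibility (all lambda_i >= 0): OK
Complementary slackness (lambda_i * g_i(x) = 0 for all i): OK

Verdict: the first failing condition is primal_feasibility -> primal.

primal


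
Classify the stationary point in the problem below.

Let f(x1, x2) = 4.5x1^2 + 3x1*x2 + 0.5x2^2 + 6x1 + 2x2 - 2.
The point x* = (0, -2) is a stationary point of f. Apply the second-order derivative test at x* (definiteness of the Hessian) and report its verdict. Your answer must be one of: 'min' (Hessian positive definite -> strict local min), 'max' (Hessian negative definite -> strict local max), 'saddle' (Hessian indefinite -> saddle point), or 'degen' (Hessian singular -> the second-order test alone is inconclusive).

Compute the Hessian H = grad^2 f:
  H = [[9, 3], [3, 1]]
Verify stationarity: grad f(x*) = H x* + g = (0, 0).
Eigenvalues of H: 0, 10.
H has a zero eigenvalue (singular; positive semidefinite but not definite), so H is neither positive definite, negative definite, nor indefinite. The second-order test alone is inconclusive -> degen.
(Indeed, f is constant along the null direction of H through x*, so x* is not a strict local extremum.)

degen


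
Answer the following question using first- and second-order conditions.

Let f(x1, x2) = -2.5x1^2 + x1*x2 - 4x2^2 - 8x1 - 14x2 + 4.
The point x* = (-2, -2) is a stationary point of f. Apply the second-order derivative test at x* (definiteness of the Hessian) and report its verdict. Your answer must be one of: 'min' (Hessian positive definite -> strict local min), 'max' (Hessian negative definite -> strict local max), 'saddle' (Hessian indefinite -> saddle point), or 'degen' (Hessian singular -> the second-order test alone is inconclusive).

Compute the Hessian H = grad^2 f:
  H = [[-5, 1], [1, -8]]
Verify stationarity: grad f(x*) = H x* + g = (0, 0).
Eigenvalues of H: -8.3028, -4.6972.
Both eigenvalues < 0, so H is negative definite -> x* is a strict local max.

max


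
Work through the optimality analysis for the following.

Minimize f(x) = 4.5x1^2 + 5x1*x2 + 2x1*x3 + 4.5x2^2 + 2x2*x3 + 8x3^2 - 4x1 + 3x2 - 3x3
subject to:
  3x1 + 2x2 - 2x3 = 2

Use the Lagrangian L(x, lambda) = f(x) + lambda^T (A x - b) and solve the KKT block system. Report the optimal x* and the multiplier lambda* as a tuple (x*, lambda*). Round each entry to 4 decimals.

Form the Lagrangian:
  L(x, lambda) = (1/2) x^T Q x + c^T x + lambda^T (A x - b)
Stationarity (grad_x L = 0): Q x + c + A^T lambda = 0.
Primal feasibility: A x = b.

This gives the KKT block system:
  [ Q   A^T ] [ x     ]   [-c ]
  [ A    0  ] [ lambda ] = [ b ]

Solving the linear system:
  x*      = (1.2028, -0.7895, 0.0147)
  lambda* = (-0.969)
  f(x*)   = -2.6428

x* = (1.2028, -0.7895, 0.0147), lambda* = (-0.969)


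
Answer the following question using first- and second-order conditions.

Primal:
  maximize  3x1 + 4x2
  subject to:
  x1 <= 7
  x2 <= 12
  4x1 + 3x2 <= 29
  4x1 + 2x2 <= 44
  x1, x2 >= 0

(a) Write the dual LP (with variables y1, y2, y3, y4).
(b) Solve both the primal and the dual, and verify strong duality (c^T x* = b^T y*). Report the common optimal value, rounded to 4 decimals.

The standard primal-dual pair for 'max c^T x s.t. A x <= b, x >= 0' is:
  Dual:  min b^T y  s.t.  A^T y >= c,  y >= 0.

So the dual LP is:
  minimize  7y1 + 12y2 + 29y3 + 44y4
  subject to:
    y1 + 4y3 + 4y4 >= 3
    y2 + 3y3 + 2y4 >= 4
    y1, y2, y3, y4 >= 0

Solving the primal: x* = (0, 9.6667).
  primal value c^T x* = 38.6667.
Solving the dual: y* = (0, 0, 1.3333, 0).
  dual value b^T y* = 38.6667.
Strong duality: c^T x* = b^T y*. Confirmed.

38.6667


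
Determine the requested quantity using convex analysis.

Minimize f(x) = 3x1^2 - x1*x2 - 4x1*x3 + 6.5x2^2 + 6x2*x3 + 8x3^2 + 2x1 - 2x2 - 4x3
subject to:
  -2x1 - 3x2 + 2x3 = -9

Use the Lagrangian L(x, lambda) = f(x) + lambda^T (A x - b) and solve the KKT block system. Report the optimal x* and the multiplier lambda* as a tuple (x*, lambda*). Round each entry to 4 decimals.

Form the Lagrangian:
  L(x, lambda) = (1/2) x^T Q x + c^T x + lambda^T (A x - b)
Stationarity (grad_x L = 0): Q x + c + A^T lambda = 0.
Primal feasibility: A x = b.

This gives the KKT block system:
  [ Q   A^T ] [ x     ]   [-c ]
  [ A    0  ] [ lambda ] = [ b ]

Solving the linear system:
  x*      = (1.132, 1.7457, -0.7494)
  lambda* = (5.022)
  f(x*)   = 23.4841

x* = (1.132, 1.7457, -0.7494), lambda* = (5.022)


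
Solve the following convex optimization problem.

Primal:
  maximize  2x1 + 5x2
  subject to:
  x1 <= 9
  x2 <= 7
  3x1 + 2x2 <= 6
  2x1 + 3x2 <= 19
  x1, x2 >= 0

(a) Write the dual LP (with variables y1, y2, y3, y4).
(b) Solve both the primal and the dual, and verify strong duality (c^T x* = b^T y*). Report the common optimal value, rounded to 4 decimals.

The standard primal-dual pair for 'max c^T x s.t. A x <= b, x >= 0' is:
  Dual:  min b^T y  s.t.  A^T y >= c,  y >= 0.

So the dual LP is:
  minimize  9y1 + 7y2 + 6y3 + 19y4
  subject to:
    y1 + 3y3 + 2y4 >= 2
    y2 + 2y3 + 3y4 >= 5
    y1, y2, y3, y4 >= 0

Solving the primal: x* = (0, 3).
  primal value c^T x* = 15.
Solving the dual: y* = (0, 0, 2.5, 0).
  dual value b^T y* = 15.
Strong duality: c^T x* = b^T y*. Confirmed.

15


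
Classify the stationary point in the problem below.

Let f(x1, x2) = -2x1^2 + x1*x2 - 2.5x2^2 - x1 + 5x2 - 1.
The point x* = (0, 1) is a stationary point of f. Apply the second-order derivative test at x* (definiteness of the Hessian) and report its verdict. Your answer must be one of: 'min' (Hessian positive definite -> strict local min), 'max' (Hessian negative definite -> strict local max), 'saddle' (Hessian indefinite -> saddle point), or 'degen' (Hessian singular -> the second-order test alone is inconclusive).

Compute the Hessian H = grad^2 f:
  H = [[-4, 1], [1, -5]]
Verify stationarity: grad f(x*) = H x* + g = (0, 0).
Eigenvalues of H: -5.618, -3.382.
Both eigenvalues < 0, so H is negative definite -> x* is a strict local max.

max


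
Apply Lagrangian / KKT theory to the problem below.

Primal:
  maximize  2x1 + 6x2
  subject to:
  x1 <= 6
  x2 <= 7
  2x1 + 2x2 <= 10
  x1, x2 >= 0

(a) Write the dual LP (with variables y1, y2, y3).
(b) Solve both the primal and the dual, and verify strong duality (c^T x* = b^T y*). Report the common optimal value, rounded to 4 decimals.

The standard primal-dual pair for 'max c^T x s.t. A x <= b, x >= 0' is:
  Dual:  min b^T y  s.t.  A^T y >= c,  y >= 0.

So the dual LP is:
  minimize  6y1 + 7y2 + 10y3
  subject to:
    y1 + 2y3 >= 2
    y2 + 2y3 >= 6
    y1, y2, y3 >= 0

Solving the primal: x* = (0, 5).
  primal value c^T x* = 30.
Solving the dual: y* = (0, 0, 3).
  dual value b^T y* = 30.
Strong duality: c^T x* = b^T y*. Confirmed.

30


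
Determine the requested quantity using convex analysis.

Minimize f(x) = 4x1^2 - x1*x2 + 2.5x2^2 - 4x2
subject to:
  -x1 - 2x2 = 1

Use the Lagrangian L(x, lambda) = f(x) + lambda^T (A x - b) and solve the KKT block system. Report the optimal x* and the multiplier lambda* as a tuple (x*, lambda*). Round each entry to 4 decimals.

Form the Lagrangian:
  L(x, lambda) = (1/2) x^T Q x + c^T x + lambda^T (A x - b)
Stationarity (grad_x L = 0): Q x + c + A^T lambda = 0.
Primal feasibility: A x = b.

This gives the KKT block system:
  [ Q   A^T ] [ x     ]   [-c ]
  [ A    0  ] [ lambda ] = [ b ]

Solving the linear system:
  x*      = (-0.3659, -0.3171)
  lambda* = (-2.6098)
  f(x*)   = 1.939

x* = (-0.3659, -0.3171), lambda* = (-2.6098)


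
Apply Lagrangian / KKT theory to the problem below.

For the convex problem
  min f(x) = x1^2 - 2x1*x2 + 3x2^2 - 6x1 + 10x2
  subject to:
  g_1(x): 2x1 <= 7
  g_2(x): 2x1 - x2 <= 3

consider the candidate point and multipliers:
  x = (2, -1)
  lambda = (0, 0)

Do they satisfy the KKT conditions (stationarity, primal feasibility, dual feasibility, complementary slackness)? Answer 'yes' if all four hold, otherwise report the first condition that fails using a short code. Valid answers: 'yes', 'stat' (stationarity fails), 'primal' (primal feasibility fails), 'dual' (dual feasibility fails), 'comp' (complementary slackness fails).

Gradient of f: grad f(x) = Q x + c = (0, 0)
Constraint values g_i(x) = a_i^T x - b_i:
  g_1((2, -1)) = -3
  g_2((2, -1)) = 2
Stationarity residual: grad f(x) + sum_i lambda_i a_i = (0, 0)
  -> stationarity OK
Primal feasibility (all g_i <= 0): FAILS
Dual feasibility (all lambda_i >= 0): OK
Complementary slackness (lambda_i * g_i(x) = 0 for all i): OK

Verdict: the first failing condition is primal_feasibility -> primal.

primal


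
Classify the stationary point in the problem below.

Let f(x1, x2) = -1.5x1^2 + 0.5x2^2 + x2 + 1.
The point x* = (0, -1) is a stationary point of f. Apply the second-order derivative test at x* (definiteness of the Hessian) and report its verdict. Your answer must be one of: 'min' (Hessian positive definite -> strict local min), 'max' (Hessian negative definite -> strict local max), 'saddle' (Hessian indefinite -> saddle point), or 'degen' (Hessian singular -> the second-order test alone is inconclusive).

Compute the Hessian H = grad^2 f:
  H = [[-3, 0], [0, 1]]
Verify stationarity: grad f(x*) = H x* + g = (0, 0).
Eigenvalues of H: -3, 1.
Eigenvalues have mixed signs, so H is indefinite -> x* is a saddle point.

saddle


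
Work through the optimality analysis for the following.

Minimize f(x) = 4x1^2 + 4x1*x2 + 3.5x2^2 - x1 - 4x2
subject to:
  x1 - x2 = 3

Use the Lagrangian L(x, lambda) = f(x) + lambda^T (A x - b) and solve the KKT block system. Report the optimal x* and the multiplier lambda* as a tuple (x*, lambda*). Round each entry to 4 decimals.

Form the Lagrangian:
  L(x, lambda) = (1/2) x^T Q x + c^T x + lambda^T (A x - b)
Stationarity (grad_x L = 0): Q x + c + A^T lambda = 0.
Primal feasibility: A x = b.

This gives the KKT block system:
  [ Q   A^T ] [ x     ]   [-c ]
  [ A    0  ] [ lambda ] = [ b ]

Solving the linear system:
  x*      = (1.6522, -1.3478)
  lambda* = (-6.8261)
  f(x*)   = 12.1087

x* = (1.6522, -1.3478), lambda* = (-6.8261)


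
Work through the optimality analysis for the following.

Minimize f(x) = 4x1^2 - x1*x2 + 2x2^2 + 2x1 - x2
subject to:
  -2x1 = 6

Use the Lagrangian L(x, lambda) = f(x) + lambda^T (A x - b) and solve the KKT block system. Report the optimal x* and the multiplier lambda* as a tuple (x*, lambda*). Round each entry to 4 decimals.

Form the Lagrangian:
  L(x, lambda) = (1/2) x^T Q x + c^T x + lambda^T (A x - b)
Stationarity (grad_x L = 0): Q x + c + A^T lambda = 0.
Primal feasibility: A x = b.

This gives the KKT block system:
  [ Q   A^T ] [ x     ]   [-c ]
  [ A    0  ] [ lambda ] = [ b ]

Solving the linear system:
  x*      = (-3, -0.5)
  lambda* = (-10.75)
  f(x*)   = 29.5

x* = (-3, -0.5), lambda* = (-10.75)


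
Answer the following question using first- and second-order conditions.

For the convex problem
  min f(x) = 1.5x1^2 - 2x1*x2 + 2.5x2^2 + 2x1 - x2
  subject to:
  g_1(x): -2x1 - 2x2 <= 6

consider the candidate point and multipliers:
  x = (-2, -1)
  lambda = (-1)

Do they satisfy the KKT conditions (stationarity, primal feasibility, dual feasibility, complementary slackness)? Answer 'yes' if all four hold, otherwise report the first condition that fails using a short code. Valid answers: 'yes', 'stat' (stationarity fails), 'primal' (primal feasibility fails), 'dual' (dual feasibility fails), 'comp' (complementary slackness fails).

Gradient of f: grad f(x) = Q x + c = (-2, -2)
Constraint values g_i(x) = a_i^T x - b_i:
  g_1((-2, -1)) = 0
Stationarity residual: grad f(x) + sum_i lambda_i a_i = (0, 0)
  -> stationarity OK
Primal feasibility (all g_i <= 0): OK
Dual feasibility (all lambda_i >= 0): FAILS
Complementary slackness (lambda_i * g_i(x) = 0 for all i): OK

Verdict: the first failing condition is dual_feasibility -> dual.

dual


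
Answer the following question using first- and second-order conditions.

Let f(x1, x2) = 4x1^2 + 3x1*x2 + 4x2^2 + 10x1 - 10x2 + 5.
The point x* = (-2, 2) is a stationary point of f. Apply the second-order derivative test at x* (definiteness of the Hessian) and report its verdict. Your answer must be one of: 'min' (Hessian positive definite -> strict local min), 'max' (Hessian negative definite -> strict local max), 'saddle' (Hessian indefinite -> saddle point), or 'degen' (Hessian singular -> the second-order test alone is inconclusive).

Compute the Hessian H = grad^2 f:
  H = [[8, 3], [3, 8]]
Verify stationarity: grad f(x*) = H x* + g = (0, 0).
Eigenvalues of H: 5, 11.
Both eigenvalues > 0, so H is positive definite -> x* is a strict local min.

min


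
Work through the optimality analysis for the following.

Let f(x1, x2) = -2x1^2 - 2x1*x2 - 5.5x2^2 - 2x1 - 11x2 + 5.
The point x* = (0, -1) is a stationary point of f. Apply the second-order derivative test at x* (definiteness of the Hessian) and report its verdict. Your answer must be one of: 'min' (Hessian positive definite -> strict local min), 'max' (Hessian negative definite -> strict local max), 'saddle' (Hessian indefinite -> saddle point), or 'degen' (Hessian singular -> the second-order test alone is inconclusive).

Compute the Hessian H = grad^2 f:
  H = [[-4, -2], [-2, -11]]
Verify stationarity: grad f(x*) = H x* + g = (0, 0).
Eigenvalues of H: -11.5311, -3.4689.
Both eigenvalues < 0, so H is negative definite -> x* is a strict local max.

max


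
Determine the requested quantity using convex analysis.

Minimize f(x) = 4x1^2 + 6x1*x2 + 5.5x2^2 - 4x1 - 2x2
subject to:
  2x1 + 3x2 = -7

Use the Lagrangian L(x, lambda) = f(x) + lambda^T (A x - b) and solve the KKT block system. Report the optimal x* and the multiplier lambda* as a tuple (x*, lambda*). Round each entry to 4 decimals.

Form the Lagrangian:
  L(x, lambda) = (1/2) x^T Q x + c^T x + lambda^T (A x - b)
Stationarity (grad_x L = 0): Q x + c + A^T lambda = 0.
Primal feasibility: A x = b.

This gives the KKT block system:
  [ Q   A^T ] [ x     ]   [-c ]
  [ A    0  ] [ lambda ] = [ b ]

Solving the linear system:
  x*      = (-0.0909, -2.2727)
  lambda* = (9.1818)
  f(x*)   = 34.5909

x* = (-0.0909, -2.2727), lambda* = (9.1818)


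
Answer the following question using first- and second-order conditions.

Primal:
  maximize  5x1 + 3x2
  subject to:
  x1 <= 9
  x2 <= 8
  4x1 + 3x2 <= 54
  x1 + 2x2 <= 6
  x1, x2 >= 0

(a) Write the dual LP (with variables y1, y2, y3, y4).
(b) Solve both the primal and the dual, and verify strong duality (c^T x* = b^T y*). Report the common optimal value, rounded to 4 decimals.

The standard primal-dual pair for 'max c^T x s.t. A x <= b, x >= 0' is:
  Dual:  min b^T y  s.t.  A^T y >= c,  y >= 0.

So the dual LP is:
  minimize  9y1 + 8y2 + 54y3 + 6y4
  subject to:
    y1 + 4y3 + y4 >= 5
    y2 + 3y3 + 2y4 >= 3
    y1, y2, y3, y4 >= 0

Solving the primal: x* = (6, 0).
  primal value c^T x* = 30.
Solving the dual: y* = (0, 0, 0, 5).
  dual value b^T y* = 30.
Strong duality: c^T x* = b^T y*. Confirmed.

30


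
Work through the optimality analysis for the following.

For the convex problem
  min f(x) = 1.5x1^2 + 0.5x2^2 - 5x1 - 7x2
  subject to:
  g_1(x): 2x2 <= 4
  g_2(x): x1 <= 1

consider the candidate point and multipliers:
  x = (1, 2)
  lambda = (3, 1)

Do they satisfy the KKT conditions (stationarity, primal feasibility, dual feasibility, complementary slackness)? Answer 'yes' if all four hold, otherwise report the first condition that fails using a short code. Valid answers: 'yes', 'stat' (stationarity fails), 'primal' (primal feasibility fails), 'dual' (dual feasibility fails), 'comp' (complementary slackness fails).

Gradient of f: grad f(x) = Q x + c = (-2, -5)
Constraint values g_i(x) = a_i^T x - b_i:
  g_1((1, 2)) = 0
  g_2((1, 2)) = 0
Stationarity residual: grad f(x) + sum_i lambda_i a_i = (-1, 1)
  -> stationarity FAILS
Primal feasibility (all g_i <= 0): OK
Dual feasibility (all lambda_i >= 0): OK
Complementary slackness (lambda_i * g_i(x) = 0 for all i): OK

Verdict: the first failing condition is stationarity -> stat.

stat


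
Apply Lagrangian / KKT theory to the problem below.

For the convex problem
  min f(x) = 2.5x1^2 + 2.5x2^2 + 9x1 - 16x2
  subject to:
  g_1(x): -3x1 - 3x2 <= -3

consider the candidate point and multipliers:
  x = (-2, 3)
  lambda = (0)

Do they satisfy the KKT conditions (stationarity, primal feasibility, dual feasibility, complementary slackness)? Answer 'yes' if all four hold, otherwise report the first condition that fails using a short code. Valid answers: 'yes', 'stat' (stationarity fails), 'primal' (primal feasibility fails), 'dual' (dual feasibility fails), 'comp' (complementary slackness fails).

Gradient of f: grad f(x) = Q x + c = (-1, -1)
Constraint values g_i(x) = a_i^T x - b_i:
  g_1((-2, 3)) = 0
Stationarity residual: grad f(x) + sum_i lambda_i a_i = (-1, -1)
  -> stationarity FAILS
Primal feasibility (all g_i <= 0): OK
Dual feasibility (all lambda_i >= 0): OK
Complementary slackness (lambda_i * g_i(x) = 0 for all i): OK

Verdict: the first failing condition is stationarity -> stat.

stat


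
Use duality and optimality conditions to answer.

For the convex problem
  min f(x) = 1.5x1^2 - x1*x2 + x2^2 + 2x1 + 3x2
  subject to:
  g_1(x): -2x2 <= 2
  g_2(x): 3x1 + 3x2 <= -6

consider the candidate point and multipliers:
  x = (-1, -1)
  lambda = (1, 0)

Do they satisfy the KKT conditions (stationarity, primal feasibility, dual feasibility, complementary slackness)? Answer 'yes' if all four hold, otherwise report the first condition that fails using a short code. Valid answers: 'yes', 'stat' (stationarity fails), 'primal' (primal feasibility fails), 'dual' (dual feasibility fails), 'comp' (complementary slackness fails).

Gradient of f: grad f(x) = Q x + c = (0, 2)
Constraint values g_i(x) = a_i^T x - b_i:
  g_1((-1, -1)) = 0
  g_2((-1, -1)) = 0
Stationarity residual: grad f(x) + sum_i lambda_i a_i = (0, 0)
  -> stationarity OK
Primal feasibility (all g_i <= 0): OK
Dual feasibility (all lambda_i >= 0): OK
Complementary slackness (lambda_i * g_i(x) = 0 for all i): OK

Verdict: yes, KKT holds.

yes


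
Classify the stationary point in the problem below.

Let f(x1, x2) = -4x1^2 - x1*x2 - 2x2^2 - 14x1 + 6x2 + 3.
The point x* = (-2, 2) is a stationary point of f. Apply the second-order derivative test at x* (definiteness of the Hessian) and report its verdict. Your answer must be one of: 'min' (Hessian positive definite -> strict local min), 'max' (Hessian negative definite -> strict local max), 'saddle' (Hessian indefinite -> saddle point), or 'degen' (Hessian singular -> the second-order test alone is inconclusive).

Compute the Hessian H = grad^2 f:
  H = [[-8, -1], [-1, -4]]
Verify stationarity: grad f(x*) = H x* + g = (0, 0).
Eigenvalues of H: -8.2361, -3.7639.
Both eigenvalues < 0, so H is negative definite -> x* is a strict local max.

max


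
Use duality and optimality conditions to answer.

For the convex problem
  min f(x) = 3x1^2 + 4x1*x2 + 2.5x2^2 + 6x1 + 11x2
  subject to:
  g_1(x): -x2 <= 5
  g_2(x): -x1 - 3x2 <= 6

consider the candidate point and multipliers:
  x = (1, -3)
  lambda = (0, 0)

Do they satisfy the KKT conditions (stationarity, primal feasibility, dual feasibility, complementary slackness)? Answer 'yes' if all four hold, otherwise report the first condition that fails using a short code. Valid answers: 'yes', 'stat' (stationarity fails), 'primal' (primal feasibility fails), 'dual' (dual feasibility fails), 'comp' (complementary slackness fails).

Gradient of f: grad f(x) = Q x + c = (0, 0)
Constraint values g_i(x) = a_i^T x - b_i:
  g_1((1, -3)) = -2
  g_2((1, -3)) = 2
Stationarity residual: grad f(x) + sum_i lambda_i a_i = (0, 0)
  -> stationarity OK
Primal feasibility (all g_i <= 0): FAILS
Dual feasibility (all lambda_i >= 0): OK
Complementary slackness (lambda_i * g_i(x) = 0 for all i): OK

Verdict: the first failing condition is primal_feasibility -> primal.

primal


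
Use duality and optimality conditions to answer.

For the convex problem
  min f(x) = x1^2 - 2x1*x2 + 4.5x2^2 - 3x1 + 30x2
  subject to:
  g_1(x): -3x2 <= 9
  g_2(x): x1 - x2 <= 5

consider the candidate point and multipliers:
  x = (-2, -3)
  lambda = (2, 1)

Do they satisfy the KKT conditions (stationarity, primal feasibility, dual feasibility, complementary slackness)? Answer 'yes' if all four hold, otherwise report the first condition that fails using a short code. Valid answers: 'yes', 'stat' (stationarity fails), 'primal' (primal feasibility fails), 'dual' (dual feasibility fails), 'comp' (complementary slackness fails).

Gradient of f: grad f(x) = Q x + c = (-1, 7)
Constraint values g_i(x) = a_i^T x - b_i:
  g_1((-2, -3)) = 0
  g_2((-2, -3)) = -4
Stationarity residual: grad f(x) + sum_i lambda_i a_i = (0, 0)
  -> stationarity OK
Primal feasibility (all g_i <= 0): OK
Dual feasibility (all lambda_i >= 0): OK
Complementary slackness (lambda_i * g_i(x) = 0 for all i): FAILS

Verdict: the first failing condition is complementary_slackness -> comp.

comp


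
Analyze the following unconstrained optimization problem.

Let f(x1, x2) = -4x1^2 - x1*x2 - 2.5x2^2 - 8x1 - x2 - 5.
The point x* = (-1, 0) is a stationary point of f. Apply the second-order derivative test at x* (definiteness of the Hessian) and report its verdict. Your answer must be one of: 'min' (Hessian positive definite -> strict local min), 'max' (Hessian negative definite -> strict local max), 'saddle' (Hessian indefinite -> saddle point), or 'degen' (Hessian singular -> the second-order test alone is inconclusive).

Compute the Hessian H = grad^2 f:
  H = [[-8, -1], [-1, -5]]
Verify stationarity: grad f(x*) = H x* + g = (0, 0).
Eigenvalues of H: -8.3028, -4.6972.
Both eigenvalues < 0, so H is negative definite -> x* is a strict local max.

max


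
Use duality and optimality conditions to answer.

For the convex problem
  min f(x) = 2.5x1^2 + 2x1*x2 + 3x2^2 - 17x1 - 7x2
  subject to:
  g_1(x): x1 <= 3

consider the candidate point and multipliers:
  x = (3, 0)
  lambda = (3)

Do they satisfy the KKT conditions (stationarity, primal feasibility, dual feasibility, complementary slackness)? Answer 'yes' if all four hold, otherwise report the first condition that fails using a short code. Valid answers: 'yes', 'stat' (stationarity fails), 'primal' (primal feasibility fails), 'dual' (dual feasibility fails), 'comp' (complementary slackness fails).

Gradient of f: grad f(x) = Q x + c = (-2, -1)
Constraint values g_i(x) = a_i^T x - b_i:
  g_1((3, 0)) = 0
Stationarity residual: grad f(x) + sum_i lambda_i a_i = (1, -1)
  -> stationarity FAILS
Primal feasibility (all g_i <= 0): OK
Dual feasibility (all lambda_i >= 0): OK
Complementary slackness (lambda_i * g_i(x) = 0 for all i): OK

Verdict: the first failing condition is stationarity -> stat.

stat


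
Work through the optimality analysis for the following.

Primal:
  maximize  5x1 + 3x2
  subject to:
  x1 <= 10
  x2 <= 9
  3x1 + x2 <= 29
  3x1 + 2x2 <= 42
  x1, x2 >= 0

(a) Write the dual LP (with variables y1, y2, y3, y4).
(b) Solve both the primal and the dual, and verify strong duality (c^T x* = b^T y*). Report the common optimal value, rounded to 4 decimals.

The standard primal-dual pair for 'max c^T x s.t. A x <= b, x >= 0' is:
  Dual:  min b^T y  s.t.  A^T y >= c,  y >= 0.

So the dual LP is:
  minimize  10y1 + 9y2 + 29y3 + 42y4
  subject to:
    y1 + 3y3 + 3y4 >= 5
    y2 + y3 + 2y4 >= 3
    y1, y2, y3, y4 >= 0

Solving the primal: x* = (6.6667, 9).
  primal value c^T x* = 60.3333.
Solving the dual: y* = (0, 1.3333, 1.6667, 0).
  dual value b^T y* = 60.3333.
Strong duality: c^T x* = b^T y*. Confirmed.

60.3333


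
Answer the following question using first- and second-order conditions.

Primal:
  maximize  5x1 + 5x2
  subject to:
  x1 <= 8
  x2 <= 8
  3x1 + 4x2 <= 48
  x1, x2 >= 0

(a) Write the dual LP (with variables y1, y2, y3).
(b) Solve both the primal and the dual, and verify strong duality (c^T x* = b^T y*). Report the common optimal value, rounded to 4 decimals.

The standard primal-dual pair for 'max c^T x s.t. A x <= b, x >= 0' is:
  Dual:  min b^T y  s.t.  A^T y >= c,  y >= 0.

So the dual LP is:
  minimize  8y1 + 8y2 + 48y3
  subject to:
    y1 + 3y3 >= 5
    y2 + 4y3 >= 5
    y1, y2, y3 >= 0

Solving the primal: x* = (8, 6).
  primal value c^T x* = 70.
Solving the dual: y* = (1.25, 0, 1.25).
  dual value b^T y* = 70.
Strong duality: c^T x* = b^T y*. Confirmed.

70


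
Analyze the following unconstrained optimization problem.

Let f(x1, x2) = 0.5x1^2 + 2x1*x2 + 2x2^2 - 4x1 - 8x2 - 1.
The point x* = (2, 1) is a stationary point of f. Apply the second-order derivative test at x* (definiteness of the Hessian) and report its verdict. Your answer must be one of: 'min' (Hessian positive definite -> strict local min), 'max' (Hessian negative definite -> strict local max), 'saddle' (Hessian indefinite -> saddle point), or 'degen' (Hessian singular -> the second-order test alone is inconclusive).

Compute the Hessian H = grad^2 f:
  H = [[1, 2], [2, 4]]
Verify stationarity: grad f(x*) = H x* + g = (0, 0).
Eigenvalues of H: 0, 5.
H has a zero eigenvalue (singular; positive semidefinite but not definite), so H is neither positive definite, negative definite, nor indefinite. The second-order test alone is inconclusive -> degen.
(Indeed, f is constant along the null direction of H through x*, so x* is not a strict local extremum.)

degen
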